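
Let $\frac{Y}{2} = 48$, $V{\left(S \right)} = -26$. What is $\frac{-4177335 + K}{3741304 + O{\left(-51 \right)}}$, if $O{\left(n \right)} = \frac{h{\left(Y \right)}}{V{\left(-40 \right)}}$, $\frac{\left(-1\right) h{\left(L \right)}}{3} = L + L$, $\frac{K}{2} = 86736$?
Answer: $- \frac{52050219}{48637240} \approx -1.0702$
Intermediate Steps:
$K = 173472$ ($K = 2 \cdot 86736 = 173472$)
$Y = 96$ ($Y = 2 \cdot 48 = 96$)
$h{\left(L \right)} = - 6 L$ ($h{\left(L \right)} = - 3 \left(L + L\right) = - 3 \cdot 2 L = - 6 L$)
$O{\left(n \right)} = \frac{288}{13}$ ($O{\left(n \right)} = \frac{\left(-6\right) 96}{-26} = \left(-576\right) \left(- \frac{1}{26}\right) = \frac{288}{13}$)
$\frac{-4177335 + K}{3741304 + O{\left(-51 \right)}} = \frac{-4177335 + 173472}{3741304 + \frac{288}{13}} = - \frac{4003863}{\frac{48637240}{13}} = \left(-4003863\right) \frac{13}{48637240} = - \frac{52050219}{48637240}$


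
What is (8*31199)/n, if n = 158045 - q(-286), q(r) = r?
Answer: 249592/158331 ≈ 1.5764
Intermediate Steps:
n = 158331 (n = 158045 - 1*(-286) = 158045 + 286 = 158331)
(8*31199)/n = (8*31199)/158331 = 249592*(1/158331) = 249592/158331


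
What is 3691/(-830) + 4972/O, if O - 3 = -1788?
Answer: -2143039/296310 ≈ -7.2324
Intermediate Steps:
O = -1785 (O = 3 - 1788 = -1785)
3691/(-830) + 4972/O = 3691/(-830) + 4972/(-1785) = 3691*(-1/830) + 4972*(-1/1785) = -3691/830 - 4972/1785 = -2143039/296310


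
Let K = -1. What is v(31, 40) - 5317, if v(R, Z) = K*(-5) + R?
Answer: -5281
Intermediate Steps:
v(R, Z) = 5 + R (v(R, Z) = -1*(-5) + R = 5 + R)
v(31, 40) - 5317 = (5 + 31) - 5317 = 36 - 5317 = -5281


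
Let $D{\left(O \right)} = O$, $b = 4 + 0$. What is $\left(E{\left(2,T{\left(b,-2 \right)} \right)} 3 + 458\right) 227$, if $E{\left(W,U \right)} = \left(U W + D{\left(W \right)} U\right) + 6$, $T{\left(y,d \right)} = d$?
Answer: $102604$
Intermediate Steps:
$b = 4$
$E{\left(W,U \right)} = 6 + 2 U W$ ($E{\left(W,U \right)} = \left(U W + W U\right) + 6 = \left(U W + U W\right) + 6 = 2 U W + 6 = 6 + 2 U W$)
$\left(E{\left(2,T{\left(b,-2 \right)} \right)} 3 + 458\right) 227 = \left(\left(6 + 2 \left(-2\right) 2\right) 3 + 458\right) 227 = \left(\left(6 - 8\right) 3 + 458\right) 227 = \left(\left(-2\right) 3 + 458\right) 227 = \left(-6 + 458\right) 227 = 452 \cdot 227 = 102604$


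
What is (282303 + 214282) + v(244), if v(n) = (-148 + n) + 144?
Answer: 496825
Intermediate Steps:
v(n) = -4 + n
(282303 + 214282) + v(244) = (282303 + 214282) + (-4 + 244) = 496585 + 240 = 496825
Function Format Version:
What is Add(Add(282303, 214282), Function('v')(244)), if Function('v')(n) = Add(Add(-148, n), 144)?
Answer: 496825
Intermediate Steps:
Function('v')(n) = Add(-4, n)
Add(Add(282303, 214282), Function('v')(244)) = Add(Add(282303, 214282), Add(-4, 244)) = Add(496585, 240) = 496825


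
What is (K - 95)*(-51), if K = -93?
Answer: 9588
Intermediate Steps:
(K - 95)*(-51) = (-93 - 95)*(-51) = -188*(-51) = 9588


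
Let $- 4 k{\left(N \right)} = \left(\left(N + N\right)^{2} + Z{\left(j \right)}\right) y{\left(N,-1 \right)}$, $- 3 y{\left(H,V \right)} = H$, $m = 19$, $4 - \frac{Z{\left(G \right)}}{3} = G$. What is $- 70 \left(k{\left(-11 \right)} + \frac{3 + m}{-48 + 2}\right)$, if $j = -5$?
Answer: $\frac{4529525}{138} \approx 32823.0$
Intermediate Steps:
$Z{\left(G \right)} = 12 - 3 G$
$y{\left(H,V \right)} = - \frac{H}{3}$
$k{\left(N \right)} = \frac{N \left(27 + 4 N^{2}\right)}{12}$ ($k{\left(N \right)} = - \frac{\left(\left(N + N\right)^{2} + \left(12 - -15\right)\right) \left(- \frac{N}{3}\right)}{4} = - \frac{\left(\left(2 N\right)^{2} + \left(12 + 15\right)\right) \left(- \frac{N}{3}\right)}{4} = - \frac{\left(4 N^{2} + 27\right) \left(- \frac{N}{3}\right)}{4} = - \frac{\left(27 + 4 N^{2}\right) \left(- \frac{N}{3}\right)}{4} = - \frac{\left(- \frac{1}{3}\right) N \left(27 + 4 N^{2}\right)}{4} = \frac{N \left(27 + 4 N^{2}\right)}{12}$)
$- 70 \left(k{\left(-11 \right)} + \frac{3 + m}{-48 + 2}\right) = - 70 \left(\frac{1}{12} \left(-11\right) \left(27 + 4 \left(-11\right)^{2}\right) + \frac{3 + 19}{-48 + 2}\right) = - 70 \left(\frac{1}{12} \left(-11\right) \left(27 + 4 \cdot 121\right) + \frac{22}{-46}\right) = - 70 \left(\frac{1}{12} \left(-11\right) \left(27 + 484\right) + 22 \left(- \frac{1}{46}\right)\right) = - 70 \left(\frac{1}{12} \left(-11\right) 511 - \frac{11}{23}\right) = - 70 \left(- \frac{5621}{12} - \frac{11}{23}\right) = \left(-70\right) \left(- \frac{129415}{276}\right) = \frac{4529525}{138}$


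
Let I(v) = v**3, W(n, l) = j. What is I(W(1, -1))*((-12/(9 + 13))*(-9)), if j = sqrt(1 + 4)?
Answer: 270*sqrt(5)/11 ≈ 54.885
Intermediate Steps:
j = sqrt(5) ≈ 2.2361
W(n, l) = sqrt(5)
I(W(1, -1))*((-12/(9 + 13))*(-9)) = (sqrt(5))**3*((-12/(9 + 13))*(-9)) = (5*sqrt(5))*((-12/22)*(-9)) = (5*sqrt(5))*(((1/22)*(-12))*(-9)) = (5*sqrt(5))*(-6/11*(-9)) = (5*sqrt(5))*(54/11) = 270*sqrt(5)/11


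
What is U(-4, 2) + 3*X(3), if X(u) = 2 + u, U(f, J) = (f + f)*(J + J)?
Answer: -17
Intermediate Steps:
U(f, J) = 4*J*f (U(f, J) = (2*f)*(2*J) = 4*J*f)
U(-4, 2) + 3*X(3) = 4*2*(-4) + 3*(2 + 3) = -32 + 3*5 = -32 + 15 = -17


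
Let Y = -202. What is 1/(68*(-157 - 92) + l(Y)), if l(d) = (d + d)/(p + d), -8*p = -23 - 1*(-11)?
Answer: -401/6788924 ≈ -5.9067e-5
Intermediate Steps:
p = 3/2 (p = -(-23 - 1*(-11))/8 = -(-23 + 11)/8 = -1/8*(-12) = 3/2 ≈ 1.5000)
l(d) = 2*d/(3/2 + d) (l(d) = (d + d)/(3/2 + d) = (2*d)/(3/2 + d) = 2*d/(3/2 + d))
1/(68*(-157 - 92) + l(Y)) = 1/(68*(-157 - 92) + 4*(-202)/(3 + 2*(-202))) = 1/(68*(-249) + 4*(-202)/(3 - 404)) = 1/(-16932 + 4*(-202)/(-401)) = 1/(-16932 + 4*(-202)*(-1/401)) = 1/(-16932 + 808/401) = 1/(-6788924/401) = -401/6788924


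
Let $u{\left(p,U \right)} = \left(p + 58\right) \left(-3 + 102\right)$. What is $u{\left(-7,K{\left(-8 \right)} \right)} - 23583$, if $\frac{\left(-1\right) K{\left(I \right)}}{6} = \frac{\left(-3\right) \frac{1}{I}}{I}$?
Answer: $-18534$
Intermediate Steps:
$K{\left(I \right)} = \frac{18}{I^{2}}$ ($K{\left(I \right)} = - 6 \frac{\left(-3\right) \frac{1}{I}}{I} = - 6 \left(- \frac{3}{I^{2}}\right) = \frac{18}{I^{2}}$)
$u{\left(p,U \right)} = 5742 + 99 p$ ($u{\left(p,U \right)} = \left(58 + p\right) 99 = 5742 + 99 p$)
$u{\left(-7,K{\left(-8 \right)} \right)} - 23583 = \left(5742 + 99 \left(-7\right)\right) - 23583 = \left(5742 - 693\right) - 23583 = 5049 - 23583 = -18534$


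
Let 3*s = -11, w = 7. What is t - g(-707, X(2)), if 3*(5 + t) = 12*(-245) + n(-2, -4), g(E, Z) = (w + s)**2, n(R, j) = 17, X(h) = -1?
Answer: -8914/9 ≈ -990.44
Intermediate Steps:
s = -11/3 (s = (1/3)*(-11) = -11/3 ≈ -3.6667)
g(E, Z) = 100/9 (g(E, Z) = (7 - 11/3)**2 = (10/3)**2 = 100/9)
t = -2938/3 (t = -5 + (12*(-245) + 17)/3 = -5 + (-2940 + 17)/3 = -5 + (1/3)*(-2923) = -5 - 2923/3 = -2938/3 ≈ -979.33)
t - g(-707, X(2)) = -2938/3 - 1*100/9 = -2938/3 - 100/9 = -8914/9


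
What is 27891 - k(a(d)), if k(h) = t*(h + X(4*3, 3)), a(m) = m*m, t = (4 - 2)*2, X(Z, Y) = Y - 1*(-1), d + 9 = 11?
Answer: 27859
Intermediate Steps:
d = 2 (d = -9 + 11 = 2)
X(Z, Y) = 1 + Y (X(Z, Y) = Y + 1 = 1 + Y)
t = 4 (t = 2*2 = 4)
a(m) = m²
k(h) = 16 + 4*h (k(h) = 4*(h + (1 + 3)) = 4*(h + 4) = 4*(4 + h) = 16 + 4*h)
27891 - k(a(d)) = 27891 - (16 + 4*2²) = 27891 - (16 + 4*4) = 27891 - (16 + 16) = 27891 - 1*32 = 27891 - 32 = 27859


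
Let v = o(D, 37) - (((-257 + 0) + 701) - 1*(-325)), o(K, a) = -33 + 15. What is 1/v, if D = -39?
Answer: -1/787 ≈ -0.0012706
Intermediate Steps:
o(K, a) = -18
v = -787 (v = -18 - (((-257 + 0) + 701) - 1*(-325)) = -18 - ((-257 + 701) + 325) = -18 - (444 + 325) = -18 - 1*769 = -18 - 769 = -787)
1/v = 1/(-787) = -1/787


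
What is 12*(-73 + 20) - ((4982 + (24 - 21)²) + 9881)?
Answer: -15508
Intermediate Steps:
12*(-73 + 20) - ((4982 + (24 - 21)²) + 9881) = 12*(-53) - ((4982 + 3²) + 9881) = -636 - ((4982 + 9) + 9881) = -636 - (4991 + 9881) = -636 - 1*14872 = -636 - 14872 = -15508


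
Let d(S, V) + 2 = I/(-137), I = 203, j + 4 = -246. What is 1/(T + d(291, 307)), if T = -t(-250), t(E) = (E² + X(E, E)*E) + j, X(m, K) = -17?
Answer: -137/9110977 ≈ -1.5037e-5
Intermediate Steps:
j = -250 (j = -4 - 246 = -250)
d(S, V) = -477/137 (d(S, V) = -2 + 203/(-137) = -2 + 203*(-1/137) = -2 - 203/137 = -477/137)
t(E) = -250 + E² - 17*E (t(E) = (E² - 17*E) - 250 = -250 + E² - 17*E)
T = -66500 (T = -(-250 + (-250)² - 17*(-250)) = -(-250 + 62500 + 4250) = -1*66500 = -66500)
1/(T + d(291, 307)) = 1/(-66500 - 477/137) = 1/(-9110977/137) = -137/9110977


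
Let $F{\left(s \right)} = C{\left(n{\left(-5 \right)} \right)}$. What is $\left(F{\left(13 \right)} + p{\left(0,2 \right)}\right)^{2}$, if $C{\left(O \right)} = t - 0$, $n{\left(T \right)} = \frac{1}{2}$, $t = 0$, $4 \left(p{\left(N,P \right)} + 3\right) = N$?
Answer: $9$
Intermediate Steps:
$p{\left(N,P \right)} = -3 + \frac{N}{4}$
$n{\left(T \right)} = \frac{1}{2}$
$C{\left(O \right)} = 0$ ($C{\left(O \right)} = 0 - 0 = 0 + 0 = 0$)
$F{\left(s \right)} = 0$
$\left(F{\left(13 \right)} + p{\left(0,2 \right)}\right)^{2} = \left(0 + \left(-3 + \frac{1}{4} \cdot 0\right)\right)^{2} = \left(0 + \left(-3 + 0\right)\right)^{2} = \left(0 - 3\right)^{2} = \left(-3\right)^{2} = 9$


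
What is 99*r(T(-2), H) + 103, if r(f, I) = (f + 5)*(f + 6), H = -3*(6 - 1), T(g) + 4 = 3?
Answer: 2083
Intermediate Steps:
T(g) = -1 (T(g) = -4 + 3 = -1)
H = -15 (H = -3*5 = -15)
r(f, I) = (5 + f)*(6 + f)
99*r(T(-2), H) + 103 = 99*(30 + (-1)² + 11*(-1)) + 103 = 99*(30 + 1 - 11) + 103 = 99*20 + 103 = 1980 + 103 = 2083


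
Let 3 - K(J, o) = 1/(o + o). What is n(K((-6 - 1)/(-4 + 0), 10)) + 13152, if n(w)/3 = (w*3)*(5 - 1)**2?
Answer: 67884/5 ≈ 13577.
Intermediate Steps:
K(J, o) = 3 - 1/(2*o) (K(J, o) = 3 - 1/(o + o) = 3 - 1/(2*o))
n(w) = 144*w (n(w) = 3*((w*3)*(5 - 1)**2) = 3*((3*w)*4**2) = 3*((3*w)*16) = 3*(48*w) = 144*w)
n(K((-6 - 1)/(-4 + 0), 10)) + 13152 = 144*(3 - 1/2/10) + 13152 = 144*(3 - 1/2*1/10) + 13152 = 144*(3 - 1/20) + 13152 = 144*(59/20) + 13152 = 2124/5 + 13152 = 67884/5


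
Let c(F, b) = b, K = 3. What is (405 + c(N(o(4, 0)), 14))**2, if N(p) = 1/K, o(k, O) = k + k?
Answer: 175561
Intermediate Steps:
o(k, O) = 2*k
N(p) = 1/3
(405 + c(N(o(4, 0)), 14))**2 = (405 + 14)**2 = 419**2 = 175561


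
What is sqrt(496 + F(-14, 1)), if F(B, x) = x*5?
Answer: sqrt(501) ≈ 22.383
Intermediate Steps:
F(B, x) = 5*x
sqrt(496 + F(-14, 1)) = sqrt(496 + 5*1) = sqrt(496 + 5) = sqrt(501)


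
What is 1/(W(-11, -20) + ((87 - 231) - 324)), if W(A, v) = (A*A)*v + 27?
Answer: -1/2861 ≈ -0.00034953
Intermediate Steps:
W(A, v) = 27 + v*A**2 (W(A, v) = A**2*v + 27 = v*A**2 + 27 = 27 + v*A**2)
1/(W(-11, -20) + ((87 - 231) - 324)) = 1/((27 - 20*(-11)**2) + ((87 - 231) - 324)) = 1/((27 - 20*121) + (-144 - 324)) = 1/((27 - 2420) - 468) = 1/(-2393 - 468) = 1/(-2861) = -1/2861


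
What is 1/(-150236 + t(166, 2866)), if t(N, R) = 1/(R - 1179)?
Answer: -1687/253448131 ≈ -6.6562e-6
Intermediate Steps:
t(N, R) = 1/(-1179 + R)
1/(-150236 + t(166, 2866)) = 1/(-150236 + 1/(-1179 + 2866)) = 1/(-150236 + 1/1687) = 1/(-253448131/1687) = -1687/253448131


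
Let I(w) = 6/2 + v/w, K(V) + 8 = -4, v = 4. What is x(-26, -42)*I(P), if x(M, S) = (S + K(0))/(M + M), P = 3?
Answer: 9/2 ≈ 4.5000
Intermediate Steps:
K(V) = -12 (K(V) = -8 - 4 = -12)
I(w) = 3 + 4/w (I(w) = 6/2 + 4/w = 6*(1/2) + 4/w = 3 + 4/w)
x(M, S) = (-12 + S)/(2*M) (x(M, S) = (S - 12)/(M + M) = (-12 + S)/((2*M)) = (-12 + S)*(1/(2*M)) = (-12 + S)/(2*M))
x(-26, -42)*I(P) = ((1/2)*(-12 - 42)/(-26))*(3 + 4/3) = ((1/2)*(-1/26)*(-54))*(3 + 4*(1/3)) = 27*(3 + 4/3)/26 = (27/26)*(13/3) = 9/2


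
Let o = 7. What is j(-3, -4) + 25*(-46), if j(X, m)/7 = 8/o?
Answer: -1142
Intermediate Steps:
j(X, m) = 8 (j(X, m) = 7*(8/7) = 8)
j(-3, -4) + 25*(-46) = 8 + 25*(-46) = 8 - 1150 = -1142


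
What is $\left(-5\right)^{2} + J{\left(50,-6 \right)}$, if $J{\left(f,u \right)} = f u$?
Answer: $-275$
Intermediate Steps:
$\left(-5\right)^{2} + J{\left(50,-6 \right)} = \left(-5\right)^{2} + 50 \left(-6\right) = 25 - 300 = -275$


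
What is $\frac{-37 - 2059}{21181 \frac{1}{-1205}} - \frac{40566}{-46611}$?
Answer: $\frac{39527899642}{329089197} \approx 120.11$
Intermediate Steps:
$\frac{-37 - 2059}{21181 \frac{1}{-1205}} - \frac{40566}{-46611} = \frac{-37 - 2059}{21181 \left(- \frac{1}{1205}\right)} - - \frac{13522}{15537} = - \frac{2096}{- \frac{21181}{1205}} + \frac{13522}{15537} = \left(-2096\right) \left(- \frac{1205}{21181}\right) + \frac{13522}{15537} = \frac{2525680}{21181} + \frac{13522}{15537} = \frac{39527899642}{329089197}$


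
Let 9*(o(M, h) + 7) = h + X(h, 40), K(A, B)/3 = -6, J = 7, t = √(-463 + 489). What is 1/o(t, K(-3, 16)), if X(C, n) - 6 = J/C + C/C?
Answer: -162/1339 ≈ -0.12099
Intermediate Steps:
t = √26 ≈ 5.0990
K(A, B) = -18 (K(A, B) = 3*(-6) = -18)
X(C, n) = 7 + 7/C (X(C, n) = 6 + (7/C + C/C) = 6 + (7/C + 1) = 6 + (1 + 7/C) = 7 + 7/C)
o(M, h) = -56/9 + h/9 + 7/(9*h) (o(M, h) = -7 + (h + (7 + 7/h))/9 = -7 + (7 + h + 7/h)/9 = -7 + (7/9 + h/9 + 7/(9*h)) = -56/9 + h/9 + 7/(9*h))
1/o(t, K(-3, 16)) = 1/((⅑)*(7 + (-18)² - 56*(-18))/(-18)) = 1/((⅑)*(-1/18)*(7 + 324 + 1008)) = 1/((⅑)*(-1/18)*1339) = 1/(-1339/162) = -162/1339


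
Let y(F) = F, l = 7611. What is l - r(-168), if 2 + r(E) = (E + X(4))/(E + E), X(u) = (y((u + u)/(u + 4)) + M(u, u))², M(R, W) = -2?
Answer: 2557801/336 ≈ 7612.5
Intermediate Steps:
X(u) = (-2 + 2*u/(4 + u))² (X(u) = ((u + u)/(u + 4) - 2)² = ((2*u)/(4 + u) - 2)² = (2*u/(4 + u) - 2)² = (-2 + 2*u/(4 + u))²)
r(E) = -2 + (1 + E)/(2*E) (r(E) = -2 + (E + 64/(4 + 4)²)/(E + E) = -2 + (E + 64/8²)/((2*E)) = -2 + (E + 64*(1/64))*(1/(2*E)) = -2 + (E + 1)*(1/(2*E)) = -2 + (1 + E)*(1/(2*E)) = -2 + (1 + E)/(2*E))
l - r(-168) = 7611 - (1 - 3*(-168))/(2*(-168)) = 7611 - (-1)*(1 + 504)/(2*168) = 7611 - (-1)*505/(2*168) = 7611 - 1*(-505/336) = 7611 + 505/336 = 2557801/336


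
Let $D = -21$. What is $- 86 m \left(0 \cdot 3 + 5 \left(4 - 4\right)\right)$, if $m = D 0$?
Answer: $0$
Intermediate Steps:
$m = 0$ ($m = \left(-21\right) 0 = 0$)
$- 86 m \left(0 \cdot 3 + 5 \left(4 - 4\right)\right) = \left(-86\right) 0 \left(0 \cdot 3 + 5 \left(4 - 4\right)\right) = 0 \left(0 + 5 \cdot 0\right) = 0 \left(0 + 0\right) = 0 \cdot 0 = 0$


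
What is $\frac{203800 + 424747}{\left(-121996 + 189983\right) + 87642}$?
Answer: $\frac{628547}{155629} \approx 4.0387$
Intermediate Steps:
$\frac{203800 + 424747}{\left(-121996 + 189983\right) + 87642} = \frac{628547}{67987 + 87642} = \frac{628547}{155629}$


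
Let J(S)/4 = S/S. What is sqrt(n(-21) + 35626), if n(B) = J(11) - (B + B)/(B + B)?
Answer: sqrt(35629) ≈ 188.76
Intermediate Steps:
J(S) = 4 (J(S) = 4*(S/S) = 4*1 = 4)
n(B) = 3 (n(B) = 4 - (B + B)/(B + B) = 4 - 2*B/(2*B) = 4 - 2*B*1/(2*B) = 4 - 1*1 = 4 - 1 = 3)
sqrt(n(-21) + 35626) = sqrt(3 + 35626) = sqrt(35629)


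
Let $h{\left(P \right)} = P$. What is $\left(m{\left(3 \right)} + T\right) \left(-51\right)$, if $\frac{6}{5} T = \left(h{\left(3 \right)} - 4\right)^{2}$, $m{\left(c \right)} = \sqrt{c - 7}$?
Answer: $- \frac{85}{2} - 102 i \approx -42.5 - 102.0 i$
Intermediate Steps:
$m{\left(c \right)} = \sqrt{-7 + c}$
$T = \frac{5}{6}$ ($T = \frac{5 \left(3 - 4\right)^{2}}{6} = \frac{5 \left(-1\right)^{2}}{6} = \frac{5}{6} \cdot 1 = \frac{5}{6} \approx 0.83333$)
$\left(m{\left(3 \right)} + T\right) \left(-51\right) = \left(\sqrt{-7 + 3} + \frac{5}{6}\right) \left(-51\right) = \left(\sqrt{-4} + \frac{5}{6}\right) \left(-51\right) = \left(2 i + \frac{5}{6}\right) \left(-51\right) = \left(\frac{5}{6} + 2 i\right) \left(-51\right) = - \frac{85}{2} - 102 i$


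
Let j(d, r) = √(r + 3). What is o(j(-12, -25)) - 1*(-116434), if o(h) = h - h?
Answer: 116434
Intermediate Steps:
j(d, r) = √(3 + r)
o(h) = 0
o(j(-12, -25)) - 1*(-116434) = 0 - 1*(-116434) = 0 + 116434 = 116434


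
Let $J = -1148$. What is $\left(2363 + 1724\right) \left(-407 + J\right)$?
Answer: $-6355285$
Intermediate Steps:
$\left(2363 + 1724\right) \left(-407 + J\right) = \left(2363 + 1724\right) \left(-407 - 1148\right) = 4087 \left(-1555\right) = -6355285$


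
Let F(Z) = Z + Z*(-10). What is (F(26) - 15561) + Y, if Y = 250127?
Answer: 234332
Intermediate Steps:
F(Z) = -9*Z (F(Z) = Z - 10*Z = -9*Z)
(F(26) - 15561) + Y = (-9*26 - 15561) + 250127 = (-234 - 15561) + 250127 = -15795 + 250127 = 234332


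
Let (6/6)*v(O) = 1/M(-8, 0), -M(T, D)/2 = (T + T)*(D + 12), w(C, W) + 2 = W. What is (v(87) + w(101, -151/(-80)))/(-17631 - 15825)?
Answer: 211/64235520 ≈ 3.2848e-6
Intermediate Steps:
w(C, W) = -2 + W
M(T, D) = -4*T*(12 + D) (M(T, D) = -2*(T + T)*(D + 12) = -2*2*T*(12 + D) = -4*T*(12 + D))
v(O) = 1/384 (v(O) = 1/(-4*(-8)*(12 + 0)) = 1/(-4*(-8)*12) = 1/384)
(v(87) + w(101, -151/(-80)))/(-17631 - 15825) = (1/384 + (-2 - 151/(-80)))/(-17631 - 15825) = (1/384 + (-2 - 151*(-1/80)))/(-33456) = (1/384 + (-2 + 151/80))*(-1/33456) = (1/384 - 9/80)*(-1/33456) = -211/1920*(-1/33456) = 211/64235520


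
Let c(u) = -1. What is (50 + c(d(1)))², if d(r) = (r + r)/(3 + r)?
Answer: 2401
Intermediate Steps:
d(r) = 2*r/(3 + r) (d(r) = (2*r)/(3 + r) = 2*r/(3 + r))
(50 + c(d(1)))² = (50 - 1)² = 49² = 2401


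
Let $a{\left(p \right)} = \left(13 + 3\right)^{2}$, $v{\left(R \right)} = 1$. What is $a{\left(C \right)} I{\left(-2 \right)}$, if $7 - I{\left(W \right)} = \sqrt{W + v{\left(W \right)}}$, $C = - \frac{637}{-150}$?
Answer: $1792 - 256 i \approx 1792.0 - 256.0 i$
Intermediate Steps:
$C = \frac{637}{150}$ ($C = \left(-637\right) \left(- \frac{1}{150}\right) = \frac{637}{150} \approx 4.2467$)
$I{\left(W \right)} = 7 - \sqrt{1 + W}$ ($I{\left(W \right)} = 7 - \sqrt{W + 1} = 7 - \sqrt{1 + W}$)
$a{\left(p \right)} = 256$ ($a{\left(p \right)} = 16^{2} = 256$)
$a{\left(C \right)} I{\left(-2 \right)} = 256 \left(7 - \sqrt{1 - 2}\right) = 256 \left(7 - \sqrt{-1}\right) = 256 \left(7 - i\right) = 1792 - 256 i$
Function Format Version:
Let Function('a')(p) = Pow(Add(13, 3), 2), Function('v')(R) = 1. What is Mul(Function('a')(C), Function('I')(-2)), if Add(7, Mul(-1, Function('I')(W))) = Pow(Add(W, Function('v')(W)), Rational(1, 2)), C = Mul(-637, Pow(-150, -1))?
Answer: Add(1792, Mul(-256, I)) ≈ Add(1792.0, Mul(-256.00, I))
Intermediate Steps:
C = Rational(637, 150) (C = Mul(-637, Rational(-1, 150)) = Rational(637, 150) ≈ 4.2467)
Function('I')(W) = Add(7, Mul(-1, Pow(Add(1, W), Rational(1, 2)))) (Function('I')(W) = Add(7, Mul(-1, Pow(Add(W, 1), Rational(1, 2)))) = Add(7, Mul(-1, Pow(Add(1, W), Rational(1, 2)))))
Function('a')(p) = 256 (Function('a')(p) = Pow(16, 2) = 256)
Mul(Function('a')(C), Function('I')(-2)) = Mul(256, Add(7, Mul(-1, Pow(Add(1, -2), Rational(1, 2))))) = Mul(256, Add(7, Mul(-1, Pow(-1, Rational(1, 2))))) = Mul(256, Add(7, Mul(-1, I))) = Add(1792, Mul(-256, I))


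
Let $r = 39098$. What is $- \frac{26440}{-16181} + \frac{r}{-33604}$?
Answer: $\frac{127922511}{271873162} \approx 0.47052$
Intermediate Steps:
$- \frac{26440}{-16181} + \frac{r}{-33604} = - \frac{26440}{-16181} + \frac{39098}{-33604} = \left(-26440\right) \left(- \frac{1}{16181}\right) + 39098 \left(- \frac{1}{33604}\right) = \frac{26440}{16181} - \frac{19549}{16802} = \frac{127922511}{271873162}$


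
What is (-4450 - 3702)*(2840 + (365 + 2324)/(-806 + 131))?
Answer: -15605463272/675 ≈ -2.3119e+7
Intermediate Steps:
(-4450 - 3702)*(2840 + (365 + 2324)/(-806 + 131)) = -8152*(2840 + 2689/(-675)) = -8152*(2840 + 2689*(-1/675)) = -8152*(2840 - 2689/675) = -8152*1914311/675 = -15605463272/675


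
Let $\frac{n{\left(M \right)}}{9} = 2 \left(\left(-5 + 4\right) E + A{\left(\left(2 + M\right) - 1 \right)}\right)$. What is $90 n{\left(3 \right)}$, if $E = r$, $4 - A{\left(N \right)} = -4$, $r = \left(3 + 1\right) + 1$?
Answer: $4860$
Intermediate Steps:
$r = 5$ ($r = 4 + 1 = 5$)
$A{\left(N \right)} = 8$ ($A{\left(N \right)} = 4 - -4 = 4 + 4 = 8$)
$E = 5$
$n{\left(M \right)} = 54$ ($n{\left(M \right)} = 9 \cdot 2 \left(\left(-5 + 4\right) 5 + 8\right) = 9 \cdot 2 \left(\left(-1\right) 5 + 8\right) = 9 \cdot 2 \left(-5 + 8\right) = 9 \cdot 2 \cdot 3 = 9 \cdot 6 = 54$)
$90 n{\left(3 \right)} = 90 \cdot 54 = 4860$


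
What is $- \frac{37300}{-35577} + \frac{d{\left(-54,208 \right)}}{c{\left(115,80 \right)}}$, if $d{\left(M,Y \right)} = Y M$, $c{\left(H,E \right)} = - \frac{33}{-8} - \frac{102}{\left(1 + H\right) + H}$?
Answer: $- \frac{246069498524}{80724213} \approx -3048.3$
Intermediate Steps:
$c{\left(H,E \right)} = \frac{33}{8} - \frac{102}{1 + 2 H}$ ($c{\left(H,E \right)} = \left(-33\right) \left(- \frac{1}{8}\right) - \frac{102}{1 + 2 H} = \frac{33}{8} - \frac{102}{1 + 2 H}$)
$d{\left(M,Y \right)} = M Y$
$- \frac{37300}{-35577} + \frac{d{\left(-54,208 \right)}}{c{\left(115,80 \right)}} = - \frac{37300}{-35577} + \frac{\left(-54\right) 208}{\frac{3}{8} \frac{1}{1 + 2 \cdot 115} \left(-261 + 22 \cdot 115\right)} = \left(-37300\right) \left(- \frac{1}{35577}\right) - \frac{11232}{\frac{3}{8} \frac{1}{1 + 230} \left(-261 + 2530\right)} = \frac{37300}{35577} - \frac{11232}{\frac{3}{8} \cdot \frac{1}{231} \cdot 2269} = \frac{37300}{35577} - \frac{11232}{\frac{2269}{616}} = \frac{37300}{35577} - \frac{6918912}{2269} = - \frac{246069498524}{80724213}$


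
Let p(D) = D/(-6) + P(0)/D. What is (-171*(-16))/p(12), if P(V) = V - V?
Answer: -1368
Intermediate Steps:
P(V) = 0
p(D) = -D/6 (p(D) = D/(-6) + 0/D = D*(-⅙) + 0 = -D/6 + 0 = -D/6)
(-171*(-16))/p(12) = (-171*(-16))/((-⅙*12)) = 2736/(-2) = 2736*(-½) = -1368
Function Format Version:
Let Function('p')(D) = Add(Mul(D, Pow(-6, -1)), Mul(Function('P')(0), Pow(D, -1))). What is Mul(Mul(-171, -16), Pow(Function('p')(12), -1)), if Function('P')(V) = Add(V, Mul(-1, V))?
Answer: -1368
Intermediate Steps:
Function('P')(V) = 0
Function('p')(D) = Mul(Rational(-1, 6), D) (Function('p')(D) = Add(Mul(D, Pow(-6, -1)), Mul(0, Pow(D, -1))) = Add(Mul(D, Rational(-1, 6)), 0) = Add(Mul(Rational(-1, 6), D), 0) = Mul(Rational(-1, 6), D))
Mul(Mul(-171, -16), Pow(Function('p')(12), -1)) = Mul(Mul(-171, -16), Pow(Mul(Rational(-1, 6), 12), -1)) = Mul(2736, Pow(-2, -1)) = Mul(2736, Rational(-1, 2)) = -1368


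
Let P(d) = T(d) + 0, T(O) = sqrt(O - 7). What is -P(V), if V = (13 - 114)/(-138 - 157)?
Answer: -2*I*sqrt(144845)/295 ≈ -2.5802*I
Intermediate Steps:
T(O) = sqrt(-7 + O)
V = 101/295 (V = -101/(-295) = -101*(-1/295) = 101/295 ≈ 0.34237)
P(d) = sqrt(-7 + d) (P(d) = sqrt(-7 + d) + 0 = sqrt(-7 + d))
-P(V) = -sqrt(-7 + 101/295) = -sqrt(-1964/295) = -2*I*sqrt(144845)/295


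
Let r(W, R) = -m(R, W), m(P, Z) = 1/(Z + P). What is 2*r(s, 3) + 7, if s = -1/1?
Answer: 6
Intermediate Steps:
s = -1 (s = -1*1 = -1)
m(P, Z) = 1/(P + Z)
r(W, R) = -1/(R + W)
2*r(s, 3) + 7 = 2*(-1/(3 - 1)) + 7 = 2*(-1/2) + 7 = 2*(-1*½) + 7 = 2*(-½) + 7 = -1 + 7 = 6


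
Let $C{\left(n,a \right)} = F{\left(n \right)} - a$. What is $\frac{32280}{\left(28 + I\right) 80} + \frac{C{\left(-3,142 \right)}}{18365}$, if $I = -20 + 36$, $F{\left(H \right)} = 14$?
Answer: $\frac{14809291}{1616120} \approx 9.1635$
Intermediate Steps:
$I = 16$
$C{\left(n,a \right)} = 14 - a$
$\frac{32280}{\left(28 + I\right) 80} + \frac{C{\left(-3,142 \right)}}{18365} = \frac{32280}{\left(28 + 16\right) 80} + \frac{14 - 142}{18365} = \frac{32280}{44 \cdot 80} + \left(14 - 142\right) \frac{1}{18365} = \frac{32280}{3520} - \frac{128}{18365} = 32280 \cdot \frac{1}{3520} - \frac{128}{18365} = \frac{807}{88} - \frac{128}{18365} = \frac{14809291}{1616120}$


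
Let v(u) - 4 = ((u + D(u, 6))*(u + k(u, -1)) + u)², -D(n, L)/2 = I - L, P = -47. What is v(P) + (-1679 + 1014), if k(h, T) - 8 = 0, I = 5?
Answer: 2916603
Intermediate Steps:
k(h, T) = 8 (k(h, T) = 8 + 0 = 8)
D(n, L) = -10 + 2*L (D(n, L) = -2*(5 - L) = -10 + 2*L)
v(u) = 4 + (u + (2 + u)*(8 + u))² (v(u) = 4 + ((u + (-10 + 2*6))*(u + 8) + u)² = 4 + ((u + (-10 + 12))*(8 + u) + u)² = 4 + ((u + 2)*(8 + u) + u)² = 4 + ((2 + u)*(8 + u) + u)² = 4 + (u + (2 + u)*(8 + u))²)
v(P) + (-1679 + 1014) = (4 + (16 + (-47)² + 11*(-47))²) + (-1679 + 1014) = (4 + (16 + 2209 - 517)²) - 665 = (4 + 1708²) - 665 = (4 + 2917264) - 665 = 2917268 - 665 = 2916603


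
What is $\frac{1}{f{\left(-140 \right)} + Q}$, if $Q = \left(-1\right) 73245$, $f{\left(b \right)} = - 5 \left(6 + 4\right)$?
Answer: $- \frac{1}{73295} \approx -1.3643 \cdot 10^{-5}$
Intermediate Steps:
$f{\left(b \right)} = -50$ ($f{\left(b \right)} = \left(-5\right) 10 = -50$)
$Q = -73245$
$\frac{1}{f{\left(-140 \right)} + Q} = \frac{1}{-50 - 73245} = \frac{1}{-73295} = - \frac{1}{73295}$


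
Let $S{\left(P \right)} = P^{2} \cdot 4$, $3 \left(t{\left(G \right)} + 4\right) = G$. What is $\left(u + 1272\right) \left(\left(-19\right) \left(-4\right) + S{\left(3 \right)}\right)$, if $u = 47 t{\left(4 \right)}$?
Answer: $\frac{385280}{3} \approx 1.2843 \cdot 10^{5}$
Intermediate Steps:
$t{\left(G \right)} = -4 + \frac{G}{3}$
$S{\left(P \right)} = 4 P^{2}$
$u = - \frac{376}{3}$ ($u = 47 \left(-4 + \frac{1}{3} \cdot 4\right) = 47 \left(-4 + \frac{4}{3}\right) = 47 \left(- \frac{8}{3}\right) = - \frac{376}{3} \approx -125.33$)
$\left(u + 1272\right) \left(\left(-19\right) \left(-4\right) + S{\left(3 \right)}\right) = \left(- \frac{376}{3} + 1272\right) \left(\left(-19\right) \left(-4\right) + 4 \cdot 3^{2}\right) = \frac{3440 \left(76 + 4 \cdot 9\right)}{3} = \frac{3440 \left(76 + 36\right)}{3} = \frac{3440}{3} \cdot 112 = \frac{385280}{3}$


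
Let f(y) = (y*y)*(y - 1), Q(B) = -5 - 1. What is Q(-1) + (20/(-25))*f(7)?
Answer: -1206/5 ≈ -241.20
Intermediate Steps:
Q(B) = -6
f(y) = y²*(-1 + y)
Q(-1) + (20/(-25))*f(7) = -6 + (20/(-25))*(7²*(-1 + 7)) = -6 + (20*(-1/25))*(49*6) = -6 - ⅘*294 = -6 - 1176/5 = -1206/5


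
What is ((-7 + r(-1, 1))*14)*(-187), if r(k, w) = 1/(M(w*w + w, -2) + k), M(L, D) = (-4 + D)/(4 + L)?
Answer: 19635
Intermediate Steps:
M(L, D) = (-4 + D)/(4 + L)
r(k, w) = 1/(k - 6/(4 + w + w²)) (r(k, w) = 1/((-4 - 2)/(4 + (w*w + w)) + k) = 1/(-6/(4 + (w² + w)) + k) = 1/(-6/(4 + (w + w²)) + k) = 1/(-6/(4 + w + w²) + k) = 1/(k - 6/(4 + w + w²)))
((-7 + r(-1, 1))*14)*(-187) = ((-7 + (4 + 1*(1 + 1))/(-6 - (4 + 1*(1 + 1))))*14)*(-187) = ((-7 + (4 + 1*2)/(-6 - (4 + 1*2)))*14)*(-187) = ((-7 + (4 + 2)/(-6 - (4 + 2)))*14)*(-187) = ((-7 + 6/(-6 - 1*6))*14)*(-187) = ((-7 + 6/(-6 - 6))*14)*(-187) = ((-7 + 6/(-12))*14)*(-187) = ((-7 - 1/12*6)*14)*(-187) = ((-7 - ½)*14)*(-187) = -15/2*14*(-187) = -105*(-187) = 19635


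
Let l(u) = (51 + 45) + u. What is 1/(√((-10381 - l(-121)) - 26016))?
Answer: -I*√9093/18186 ≈ -0.0052434*I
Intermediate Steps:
l(u) = 96 + u
1/(√((-10381 - l(-121)) - 26016)) = 1/(√((-10381 - (96 - 121)) - 26016)) = 1/(√((-10381 - 1*(-25)) - 26016)) = 1/(√((-10381 + 25) - 26016)) = 1/(√(-10356 - 26016)) = 1/(√(-36372)) = 1/(2*I*√9093) = -I*√9093/18186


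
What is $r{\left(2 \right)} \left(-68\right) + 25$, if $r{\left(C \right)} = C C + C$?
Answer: $-383$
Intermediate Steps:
$r{\left(C \right)} = C + C^{2}$ ($r{\left(C \right)} = C^{2} + C = C + C^{2}$)
$r{\left(2 \right)} \left(-68\right) + 25 = 2 \left(1 + 2\right) \left(-68\right) + 25 = 2 \cdot 3 \left(-68\right) + 25 = 6 \left(-68\right) + 25 = -408 + 25 = -383$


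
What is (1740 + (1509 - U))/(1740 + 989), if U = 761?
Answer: 2488/2729 ≈ 0.91169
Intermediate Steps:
(1740 + (1509 - U))/(1740 + 989) = (1740 + (1509 - 1*761))/(1740 + 989) = (1740 + (1509 - 761))/2729 = (1740 + 748)*(1/2729) = 2488*(1/2729) = 2488/2729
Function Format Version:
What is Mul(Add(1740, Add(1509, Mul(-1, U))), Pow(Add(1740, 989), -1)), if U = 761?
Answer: Rational(2488, 2729) ≈ 0.91169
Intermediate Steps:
Mul(Add(1740, Add(1509, Mul(-1, U))), Pow(Add(1740, 989), -1)) = Mul(Add(1740, Add(1509, Mul(-1, 761))), Pow(Add(1740, 989), -1)) = Mul(Add(1740, Add(1509, -761)), Pow(2729, -1)) = Mul(Add(1740, 748), Rational(1, 2729)) = Mul(2488, Rational(1, 2729)) = Rational(2488, 2729)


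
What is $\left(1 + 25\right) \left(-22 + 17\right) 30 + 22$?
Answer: $-3878$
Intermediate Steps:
$\left(1 + 25\right) \left(-22 + 17\right) 30 + 22 = 26 \left(-5\right) 30 + 22 = \left(-130\right) 30 + 22 = -3900 + 22 = -3878$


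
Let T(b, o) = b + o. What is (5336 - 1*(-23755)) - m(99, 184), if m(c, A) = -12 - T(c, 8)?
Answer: 29210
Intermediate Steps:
m(c, A) = -20 - c (m(c, A) = -12 - (c + 8) = -12 - (8 + c) = -12 + (-8 - c) = -20 - c)
(5336 - 1*(-23755)) - m(99, 184) = (5336 - 1*(-23755)) - (-20 - 1*99) = (5336 + 23755) - (-20 - 99) = 29091 - 1*(-119) = 29091 + 119 = 29210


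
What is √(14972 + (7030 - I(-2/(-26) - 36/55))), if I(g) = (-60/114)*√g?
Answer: √(162420722178 + 5434*I*√295295)/2717 ≈ 148.33 + 0.0013484*I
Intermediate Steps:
I(g) = -10*√g/19 (I(g) = (-60*1/114)*√g = -10*√g/19)
√(14972 + (7030 - I(-2/(-26) - 36/55))) = √(14972 + (7030 - (-10)*√(-2/(-26) - 36/55)/19)) = √(14972 + (7030 - (-10)*√(-2*(-1/26) - 36*1/55)/19)) = √(14972 + (7030 - (-10)*√(1/13 - 36/55)/19)) = √(14972 + (7030 - (-10)*√(-413/715)/19)) = √(14972 + (7030 - (-10)*I*√295295/715/19)) = √(14972 + (7030 - (-2)*I*√295295/2717)) = √(14972 + (7030 + 2*I*√295295/2717)) = √(22002 + 2*I*√295295/2717)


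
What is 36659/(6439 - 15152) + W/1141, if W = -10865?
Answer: -136494664/9941533 ≈ -13.730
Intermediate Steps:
36659/(6439 - 15152) + W/1141 = 36659/(6439 - 15152) - 10865/1141 = 36659/(-8713) - 10865*1/1141 = 36659*(-1/8713) - 10865/1141 = -36659/8713 - 10865/1141 = -136494664/9941533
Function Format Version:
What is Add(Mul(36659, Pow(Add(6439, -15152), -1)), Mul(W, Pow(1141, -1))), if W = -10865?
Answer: Rational(-136494664, 9941533) ≈ -13.730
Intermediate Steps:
Add(Mul(36659, Pow(Add(6439, -15152), -1)), Mul(W, Pow(1141, -1))) = Add(Mul(36659, Pow(Add(6439, -15152), -1)), Mul(-10865, Pow(1141, -1))) = Add(Mul(36659, Pow(-8713, -1)), Mul(-10865, Rational(1, 1141))) = Add(Mul(36659, Rational(-1, 8713)), Rational(-10865, 1141)) = Add(Rational(-36659, 8713), Rational(-10865, 1141)) = Rational(-136494664, 9941533)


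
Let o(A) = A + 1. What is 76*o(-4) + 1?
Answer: -227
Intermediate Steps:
o(A) = 1 + A
76*o(-4) + 1 = 76*(1 - 4) + 1 = 76*(-3) + 1 = -228 + 1 = -227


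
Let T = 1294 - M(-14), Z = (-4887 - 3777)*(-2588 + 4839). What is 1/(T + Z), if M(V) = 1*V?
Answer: -1/19501356 ≈ -5.1279e-8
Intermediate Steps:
M(V) = V
Z = -19502664 (Z = -8664*2251 = -19502664)
T = 1308 (T = 1294 - 1*(-14) = 1294 + 14 = 1308)
1/(T + Z) = 1/(1308 - 19502664) = 1/(-19501356) = -1/19501356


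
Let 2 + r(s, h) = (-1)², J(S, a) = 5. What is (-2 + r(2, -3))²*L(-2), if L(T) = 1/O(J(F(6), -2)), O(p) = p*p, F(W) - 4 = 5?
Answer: 9/25 ≈ 0.36000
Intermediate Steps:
F(W) = 9 (F(W) = 4 + 5 = 9)
r(s, h) = -1 (r(s, h) = -2 + (-1)² = -2 + 1 = -1)
O(p) = p²
L(T) = 1/25 (L(T) = 1/(5²) = 1/25)
(-2 + r(2, -3))²*L(-2) = (-2 - 1)²*(1/25) = (-3)²*(1/25) = 9*(1/25) = 9/25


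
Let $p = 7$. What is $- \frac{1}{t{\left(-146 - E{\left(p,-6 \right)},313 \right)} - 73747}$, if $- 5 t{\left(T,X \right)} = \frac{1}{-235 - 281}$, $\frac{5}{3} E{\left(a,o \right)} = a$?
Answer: $\frac{2580}{190267259} \approx 1.356 \cdot 10^{-5}$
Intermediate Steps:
$E{\left(a,o \right)} = \frac{3 a}{5}$
$t{\left(T,X \right)} = \frac{1}{2580}$ ($t{\left(T,X \right)} = - \frac{1}{5 \left(-235 - 281\right)} = - \frac{1}{5 \left(-516\right)} = \left(- \frac{1}{5}\right) \left(- \frac{1}{516}\right) = \frac{1}{2580}$)
$- \frac{1}{t{\left(-146 - E{\left(p,-6 \right)},313 \right)} - 73747} = - \frac{1}{\frac{1}{2580} - 73747} = - \frac{1}{- \frac{190267259}{2580}} = \left(-1\right) \left(- \frac{2580}{190267259}\right) = \frac{2580}{190267259}$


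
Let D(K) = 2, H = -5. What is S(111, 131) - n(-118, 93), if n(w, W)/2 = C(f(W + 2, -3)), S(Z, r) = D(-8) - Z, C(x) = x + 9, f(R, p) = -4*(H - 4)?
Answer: -199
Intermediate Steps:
f(R, p) = 36 (f(R, p) = -4*(-5 - 4) = -4*(-9) = 36)
C(x) = 9 + x
S(Z, r) = 2 - Z
n(w, W) = 90 (n(w, W) = 2*(9 + 36) = 2*45 = 90)
S(111, 131) - n(-118, 93) = (2 - 1*111) - 1*90 = (2 - 111) - 90 = -109 - 90 = -199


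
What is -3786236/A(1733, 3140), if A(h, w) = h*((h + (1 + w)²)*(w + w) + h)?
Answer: -3786236/107391614392649 ≈ -3.5256e-8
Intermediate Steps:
A(h, w) = h*(h + 2*w*(h + (1 + w)²)) (A(h, w) = h*((h + (1 + w)²)*(2*w) + h) = h*(2*w*(h + (1 + w)²) + h) = h*(h + 2*w*(h + (1 + w)²)))
-3786236/A(1733, 3140) = -3786236*1/(1733*(1733 + 2*1733*3140 + 2*3140*(1 + 3140)²)) = -3786236*1/(1733*(1733 + 10883240 + 2*3140*3141²)) = -3786236*1/(1733*(1733 + 10883240 + 2*3140*9865881)) = -3786236*1/(1733*(1733 + 10883240 + 61957732680)) = -3786236/(1733*61968617653) = -3786236/107391614392649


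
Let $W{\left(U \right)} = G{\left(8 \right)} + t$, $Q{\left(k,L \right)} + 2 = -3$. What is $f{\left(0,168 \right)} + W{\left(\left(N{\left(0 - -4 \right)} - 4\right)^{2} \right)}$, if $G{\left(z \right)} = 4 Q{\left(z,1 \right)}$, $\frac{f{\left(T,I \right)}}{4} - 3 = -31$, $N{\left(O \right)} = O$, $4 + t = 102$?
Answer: $-34$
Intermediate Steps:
$Q{\left(k,L \right)} = -5$ ($Q{\left(k,L \right)} = -2 - 3 = -5$)
$t = 98$ ($t = -4 + 102 = 98$)
$f{\left(T,I \right)} = -112$ ($f{\left(T,I \right)} = 12 + 4 \left(-31\right) = 12 - 124 = -112$)
$G{\left(z \right)} = -20$ ($G{\left(z \right)} = 4 \left(-5\right) = -20$)
$W{\left(U \right)} = 78$ ($W{\left(U \right)} = -20 + 98 = 78$)
$f{\left(0,168 \right)} + W{\left(\left(N{\left(0 - -4 \right)} - 4\right)^{2} \right)} = -112 + 78 = -34$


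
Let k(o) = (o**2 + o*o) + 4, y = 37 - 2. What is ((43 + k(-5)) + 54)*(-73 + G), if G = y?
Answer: -5738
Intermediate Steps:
y = 35
G = 35
k(o) = 4 + 2*o**2 (k(o) = (o**2 + o**2) + 4 = 2*o**2 + 4 = 4 + 2*o**2)
((43 + k(-5)) + 54)*(-73 + G) = ((43 + (4 + 2*(-5)**2)) + 54)*(-73 + 35) = ((43 + (4 + 2*25)) + 54)*(-38) = ((43 + (4 + 50)) + 54)*(-38) = ((43 + 54) + 54)*(-38) = (97 + 54)*(-38) = 151*(-38) = -5738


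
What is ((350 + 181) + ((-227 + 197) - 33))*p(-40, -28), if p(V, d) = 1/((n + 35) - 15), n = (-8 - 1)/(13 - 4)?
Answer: 468/19 ≈ 24.632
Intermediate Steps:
n = -1 (n = -9/9 = -9*⅑ = -1)
p(V, d) = 1/19 (p(V, d) = 1/((-1 + 35) - 15) = 1/(34 - 15) = 1/19)
((350 + 181) + ((-227 + 197) - 33))*p(-40, -28) = ((350 + 181) + ((-227 + 197) - 33))*(1/19) = (531 + (-30 - 33))*(1/19) = (531 - 63)*(1/19) = 468*(1/19) = 468/19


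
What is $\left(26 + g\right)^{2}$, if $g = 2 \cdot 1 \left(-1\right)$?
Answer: $576$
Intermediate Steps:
$g = -2$ ($g = 2 \left(-1\right) = -2$)
$\left(26 + g\right)^{2} = \left(26 - 2\right)^{2} = 24^{2} = 576$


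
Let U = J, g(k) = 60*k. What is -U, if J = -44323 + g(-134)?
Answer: 52363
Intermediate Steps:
J = -52363 (J = -44323 + 60*(-134) = -44323 - 8040 = -52363)
U = -52363
-U = -1*(-52363) = 52363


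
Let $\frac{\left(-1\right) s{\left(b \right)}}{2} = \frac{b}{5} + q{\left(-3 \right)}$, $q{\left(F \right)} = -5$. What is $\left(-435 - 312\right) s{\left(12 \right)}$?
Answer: $- \frac{19422}{5} \approx -3884.4$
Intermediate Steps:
$s{\left(b \right)} = 10 - \frac{2 b}{5}$ ($s{\left(b \right)} = - 2 \left(\frac{b}{5} - 5\right) = - 2 \left(-5 + \frac{b}{5}\right) = 10 - \frac{2 b}{5}$)
$\left(-435 - 312\right) s{\left(12 \right)} = \left(-435 - 312\right) \left(10 - \frac{24}{5}\right) = - 747 \left(10 - \frac{24}{5}\right) = \left(-747\right) \frac{26}{5} = - \frac{19422}{5}$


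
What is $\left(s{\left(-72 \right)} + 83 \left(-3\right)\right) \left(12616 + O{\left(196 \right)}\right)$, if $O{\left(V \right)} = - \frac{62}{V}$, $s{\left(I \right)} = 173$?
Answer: $- \frac{46980806}{49} \approx -9.5879 \cdot 10^{5}$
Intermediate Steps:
$\left(s{\left(-72 \right)} + 83 \left(-3\right)\right) \left(12616 + O{\left(196 \right)}\right) = \left(173 + 83 \left(-3\right)\right) \left(12616 - \frac{62}{196}\right) = \left(173 - 249\right) \left(12616 - \frac{31}{98}\right) = - 76 \left(12616 - \frac{31}{98}\right) = \left(-76\right) \frac{1236337}{98} = - \frac{46980806}{49}$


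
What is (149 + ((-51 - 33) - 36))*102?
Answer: 2958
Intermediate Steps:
(149 + ((-51 - 33) - 36))*102 = (149 + (-84 - 36))*102 = (149 - 120)*102 = 29*102 = 2958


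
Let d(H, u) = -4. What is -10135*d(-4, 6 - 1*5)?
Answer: 40540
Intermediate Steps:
-10135*d(-4, 6 - 1*5) = -10135*(-4) = 40540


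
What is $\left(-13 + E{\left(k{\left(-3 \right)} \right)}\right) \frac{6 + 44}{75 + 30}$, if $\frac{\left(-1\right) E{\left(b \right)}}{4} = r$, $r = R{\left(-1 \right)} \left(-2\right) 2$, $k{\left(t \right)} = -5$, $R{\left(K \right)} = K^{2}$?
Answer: $\frac{10}{7} \approx 1.4286$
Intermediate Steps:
$r = -4$ ($r = \left(-1\right)^{2} \left(-2\right) 2 = 1 \left(-2\right) 2 = \left(-2\right) 2 = -4$)
$E{\left(b \right)} = 16$ ($E{\left(b \right)} = \left(-4\right) \left(-4\right) = 16$)
$\left(-13 + E{\left(k{\left(-3 \right)} \right)}\right) \frac{6 + 44}{75 + 30} = \left(-13 + 16\right) \frac{6 + 44}{75 + 30} = 3 \cdot \frac{50}{105} = 3 \cdot 50 \cdot \frac{1}{105} = 3 \cdot \frac{10}{21} = \frac{10}{7}$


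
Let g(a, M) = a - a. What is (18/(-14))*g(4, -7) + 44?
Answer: 44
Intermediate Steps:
g(a, M) = 0
(18/(-14))*g(4, -7) + 44 = (18/(-14))*0 + 44 = (18*(-1/14))*0 + 44 = -9/7*0 + 44 = 0 + 44 = 44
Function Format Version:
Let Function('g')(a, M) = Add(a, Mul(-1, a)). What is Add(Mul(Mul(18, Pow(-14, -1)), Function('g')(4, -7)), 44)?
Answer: 44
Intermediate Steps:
Function('g')(a, M) = 0
Add(Mul(Mul(18, Pow(-14, -1)), Function('g')(4, -7)), 44) = Add(Mul(Mul(18, Pow(-14, -1)), 0), 44) = Add(Mul(Mul(18, Rational(-1, 14)), 0), 44) = Add(Mul(Rational(-9, 7), 0), 44) = Add(0, 44) = 44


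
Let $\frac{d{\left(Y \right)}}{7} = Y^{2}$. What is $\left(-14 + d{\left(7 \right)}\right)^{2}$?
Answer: $108241$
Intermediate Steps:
$d{\left(Y \right)} = 7 Y^{2}$
$\left(-14 + d{\left(7 \right)}\right)^{2} = \left(-14 + 7 \cdot 7^{2}\right)^{2} = \left(-14 + 7 \cdot 49\right)^{2} = \left(-14 + 343\right)^{2} = 329^{2} = 108241$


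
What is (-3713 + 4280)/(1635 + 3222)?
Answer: 189/1619 ≈ 0.11674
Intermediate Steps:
(-3713 + 4280)/(1635 + 3222) = 567/4857 = 567*(1/4857) = 189/1619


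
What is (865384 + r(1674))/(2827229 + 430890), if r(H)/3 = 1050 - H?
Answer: 863512/3258119 ≈ 0.26503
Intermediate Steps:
r(H) = 3150 - 3*H (r(H) = 3*(1050 - H) = 3150 - 3*H)
(865384 + r(1674))/(2827229 + 430890) = (865384 + (3150 - 3*1674))/(2827229 + 430890) = (865384 + (3150 - 5022))/3258119 = (865384 - 1872)*(1/3258119) = 863512*(1/3258119) = 863512/3258119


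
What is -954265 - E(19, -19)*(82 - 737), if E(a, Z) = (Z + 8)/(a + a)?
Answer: -36269275/38 ≈ -9.5446e+5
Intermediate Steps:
E(a, Z) = (8 + Z)/(2*a) (E(a, Z) = (8 + Z)/((2*a)) = (8 + Z)*(1/(2*a)) = (8 + Z)/(2*a))
-954265 - E(19, -19)*(82 - 737) = -954265 - (½)*(8 - 19)/19*(82 - 737) = -954265 - (½)*(1/19)*(-11)*(-655) = -954265 - (-11)*(-655)/38 = -954265 - 1*7205/38 = -954265 - 7205/38 = -36269275/38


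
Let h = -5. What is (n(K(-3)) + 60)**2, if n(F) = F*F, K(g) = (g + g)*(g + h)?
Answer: 5588496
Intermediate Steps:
K(g) = 2*g*(-5 + g) (K(g) = (g + g)*(g - 5) = (2*g)*(-5 + g) = 2*g*(-5 + g))
n(F) = F**2
(n(K(-3)) + 60)**2 = ((2*(-3)*(-5 - 3))**2 + 60)**2 = ((2*(-3)*(-8))**2 + 60)**2 = (48**2 + 60)**2 = (2304 + 60)**2 = 2364**2 = 5588496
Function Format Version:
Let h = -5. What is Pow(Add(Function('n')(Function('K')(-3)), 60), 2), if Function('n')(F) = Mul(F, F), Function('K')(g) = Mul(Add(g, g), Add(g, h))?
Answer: 5588496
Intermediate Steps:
Function('K')(g) = Mul(2, g, Add(-5, g)) (Function('K')(g) = Mul(Add(g, g), Add(g, -5)) = Mul(Mul(2, g), Add(-5, g)) = Mul(2, g, Add(-5, g)))
Function('n')(F) = Pow(F, 2)
Pow(Add(Function('n')(Function('K')(-3)), 60), 2) = Pow(Add(Pow(Mul(2, -3, Add(-5, -3)), 2), 60), 2) = Pow(Add(Pow(Mul(2, -3, -8), 2), 60), 2) = Pow(Add(Pow(48, 2), 60), 2) = Pow(Add(2304, 60), 2) = Pow(2364, 2) = 5588496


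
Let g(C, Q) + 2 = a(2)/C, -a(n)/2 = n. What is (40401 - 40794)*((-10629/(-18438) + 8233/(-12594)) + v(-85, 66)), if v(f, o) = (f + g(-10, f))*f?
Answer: -18659491704332/6450227 ≈ -2.8928e+6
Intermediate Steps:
a(n) = -2*n
g(C, Q) = -2 - 4/C (g(C, Q) = -2 + (-2*2)/C = -2 - 4/C)
v(f, o) = f*(-8/5 + f) (v(f, o) = (f + (-2 - 4/(-10)))*f = (f + (-2 - 4*(-1/10)))*f = (f + (-2 + 2/5))*f = (f - 8/5)*f = (-8/5 + f)*f = f*(-8/5 + f))
(40401 - 40794)*((-10629/(-18438) + 8233/(-12594)) + v(-85, 66)) = (40401 - 40794)*((-10629/(-18438) + 8233/(-12594)) + (1/5)*(-85)*(-8 + 5*(-85))) = -393*((-10629*(-1/18438) + 8233*(-1/12594)) + (1/5)*(-85)*(-8 - 425)) = -393*((3543/6146 - 8233/12594) + (1/5)*(-85)*(-433)) = -393*(-1494869/19350681 + 7361) = -393*142438867972/19350681 = -18659491704332/6450227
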